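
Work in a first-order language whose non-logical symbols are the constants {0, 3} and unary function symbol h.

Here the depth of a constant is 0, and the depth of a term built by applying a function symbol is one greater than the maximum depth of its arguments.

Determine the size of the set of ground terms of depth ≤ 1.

4

Write N_k for the number of ground terms of depth ≤ k. A term of depth ≤ k is either a constant or a function symbol applied to arguments of depth ≤ k−1, so N_k = 2 + N_{k-1}.
N_0 = 2
N_1 = 2 + 2 = 4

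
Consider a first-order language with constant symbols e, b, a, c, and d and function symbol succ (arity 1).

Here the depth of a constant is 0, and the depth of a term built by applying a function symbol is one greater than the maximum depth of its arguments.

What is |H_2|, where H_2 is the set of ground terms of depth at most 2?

Let N_k = |{terms of depth ≤ k}|. Then N_0 = 5 and N_k = 5 + N_{k-1} for k ≥ 1 (one summand per function symbol, arity giving the exponent).
N_0 = 5
N_1 = 5 + 5 = 10
N_2 = 5 + 10 = 15

15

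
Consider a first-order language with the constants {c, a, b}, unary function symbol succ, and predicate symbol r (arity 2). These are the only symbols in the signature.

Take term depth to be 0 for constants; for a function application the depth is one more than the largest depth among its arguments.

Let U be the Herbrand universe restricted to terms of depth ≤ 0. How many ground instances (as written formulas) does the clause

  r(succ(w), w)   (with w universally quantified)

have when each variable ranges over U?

Ground terms of depth ≤ 0:
  Let N_k = |{terms of depth ≤ k}|. Then N_0 = 3 and N_k = 3 + N_{k-1} for k ≥ 1 (one summand per function symbol, arity giving the exponent).
  N_0 = 3
  Explicitly: c, a, b.
So there are 3 ground terms available for substitution.
There is 1 variable to instantiate (w),  occurring in at least one literal, so different choices give different ground instances.
Number of ground instances = 3.

3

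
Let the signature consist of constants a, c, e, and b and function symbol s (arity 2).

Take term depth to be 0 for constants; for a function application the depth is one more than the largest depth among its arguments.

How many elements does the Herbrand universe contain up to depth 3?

163220

Let N_k = |{terms of depth ≤ k}|. Then N_0 = 4 and N_k = 4 + N_{k-1}^2 for k ≥ 1 (one summand per function symbol, arity giving the exponent).
N_0 = 4
N_1 = 4 + 4^2 = 20
N_2 = 4 + 20^2 = 404
N_3 = 4 + 404^2 = 163220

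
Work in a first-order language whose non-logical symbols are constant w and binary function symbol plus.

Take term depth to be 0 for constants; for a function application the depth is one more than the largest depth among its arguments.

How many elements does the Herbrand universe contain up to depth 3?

26

Let N_k = |{terms of depth ≤ k}|. Then N_0 = 1 and N_k = 1 + N_{k-1}^2 for k ≥ 1 (one summand per function symbol, arity giving the exponent).
N_0 = 1
N_1 = 1 + 1^2 = 2
N_2 = 1 + 2^2 = 5
N_3 = 1 + 5^2 = 26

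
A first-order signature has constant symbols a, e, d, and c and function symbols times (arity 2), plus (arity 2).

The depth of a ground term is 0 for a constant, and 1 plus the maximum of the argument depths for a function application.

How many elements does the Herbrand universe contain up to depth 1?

36

Let N_k = |{terms of depth ≤ k}|. Then N_0 = 4 and N_k = 4 + N_{k-1}^2 + N_{k-1}^2 for k ≥ 1 (one summand per function symbol, arity giving the exponent).
N_0 = 4
N_1 = 4 + 4^2 + 4^2 = 36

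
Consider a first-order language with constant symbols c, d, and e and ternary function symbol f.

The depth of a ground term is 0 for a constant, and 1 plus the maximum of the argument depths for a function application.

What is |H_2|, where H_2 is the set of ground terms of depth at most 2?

27003

Let N_k = |{terms of depth ≤ k}|. Then N_0 = 3 and N_k = 3 + N_{k-1}^3 for k ≥ 1 (one summand per function symbol, arity giving the exponent).
N_0 = 3
N_1 = 3 + 3^3 = 30
N_2 = 3 + 30^3 = 27003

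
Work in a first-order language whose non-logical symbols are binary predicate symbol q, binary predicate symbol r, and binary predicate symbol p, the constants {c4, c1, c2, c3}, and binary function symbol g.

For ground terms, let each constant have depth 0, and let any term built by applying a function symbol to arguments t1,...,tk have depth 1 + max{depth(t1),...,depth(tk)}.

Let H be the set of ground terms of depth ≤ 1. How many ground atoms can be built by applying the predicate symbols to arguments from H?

1200

First count ground terms of depth ≤ 1.
Write N_k for the number of ground terms of depth ≤ k. A term of depth ≤ k is either a constant or a function symbol applied to arguments of depth ≤ k−1, so N_k = 4 + N_{k-1}^2.
N_0 = 4
N_1 = 4 + 4^2 = 20
So |H| = 20.
Each predicate of arity r yields |H|^r ground atoms (one per choice of an r-tuple from H):
  q: 20^2 = 400;  r: 20^2 = 400;  p: 20^2 = 400
Total ground atoms: 400 + 400 + 400 = 1200.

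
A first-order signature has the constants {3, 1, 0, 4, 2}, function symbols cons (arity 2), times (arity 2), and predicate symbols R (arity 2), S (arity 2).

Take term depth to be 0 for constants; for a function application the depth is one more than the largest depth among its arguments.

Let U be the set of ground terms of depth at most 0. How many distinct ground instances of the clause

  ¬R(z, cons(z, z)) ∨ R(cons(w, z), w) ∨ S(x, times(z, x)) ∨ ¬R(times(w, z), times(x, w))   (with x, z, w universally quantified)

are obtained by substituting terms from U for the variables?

125

Ground terms of depth ≤ 0:
  If N_k denotes the number of depth-≤k ground terms, the 5 constants give N_0 = 5, and each function symbol of arity r contributes N_{k-1}^r new terms at level k: N_k = 5 + N_{k-1}^2 + N_{k-1}^2.
  N_0 = 5
So there are 5 ground terms available for substitution.
Each of x, z, w ranges independently over the available ground terms, and distinct assignments produce distinct instances.
Number of ground instances = 5^3 = 125.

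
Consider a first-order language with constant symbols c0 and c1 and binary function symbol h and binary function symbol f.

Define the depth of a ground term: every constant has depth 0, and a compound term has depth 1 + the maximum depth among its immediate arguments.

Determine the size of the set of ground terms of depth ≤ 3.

Write N_k for the number of ground terms of depth ≤ k. A term of depth ≤ k is either a constant or a function symbol applied to arguments of depth ≤ k−1, so N_k = 2 + N_{k-1}^2 + N_{k-1}^2.
N_0 = 2
N_1 = 2 + 2^2 + 2^2 = 10
N_2 = 2 + 10^2 + 10^2 = 202
N_3 = 2 + 202^2 + 202^2 = 81610

81610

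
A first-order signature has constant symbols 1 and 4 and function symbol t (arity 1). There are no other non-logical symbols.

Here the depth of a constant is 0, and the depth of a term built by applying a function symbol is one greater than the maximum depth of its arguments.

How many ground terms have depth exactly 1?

Write N_k for the number of ground terms of depth ≤ k. A term of depth ≤ k is either a constant or a function symbol applied to arguments of depth ≤ k−1, so N_k = 2 + N_{k-1}.
N_0 = 2
N_1 = 2 + 2 = 4
Terms of depth exactly 1: N_1 − N_0 = 4 − 2 = 2.

2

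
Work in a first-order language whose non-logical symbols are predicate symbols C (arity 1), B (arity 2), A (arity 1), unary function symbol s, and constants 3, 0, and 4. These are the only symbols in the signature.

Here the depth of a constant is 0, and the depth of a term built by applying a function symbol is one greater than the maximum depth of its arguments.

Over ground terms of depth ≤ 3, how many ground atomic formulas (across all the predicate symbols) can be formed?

168

First count ground terms of depth ≤ 3.
If N_k denotes the number of depth-≤k ground terms, the 3 constants give N_0 = 3, and each function symbol of arity r contributes N_{k-1}^r new terms at level k: N_k = 3 + N_{k-1}.
N_0 = 3
N_1 = 3 + 3 = 6
N_2 = 3 + 6 = 9
N_3 = 3 + 9 = 12
Explicitly: 3, 0, 4, s(3), s(0), s(4), s(s(3)), s(s(0)), s(s(4)), s(s(s(3))), s(s(s(0))), s(s(s(4))).
So |H| = 12.
Ground atoms are formed by filling each argument slot of a predicate with a term from H, so an r-ary predicate gives |H|^r atoms:
  C: 12;  B: 12^2 = 144;  A: 12
Total ground atoms: 12 + 144 + 12 = 168.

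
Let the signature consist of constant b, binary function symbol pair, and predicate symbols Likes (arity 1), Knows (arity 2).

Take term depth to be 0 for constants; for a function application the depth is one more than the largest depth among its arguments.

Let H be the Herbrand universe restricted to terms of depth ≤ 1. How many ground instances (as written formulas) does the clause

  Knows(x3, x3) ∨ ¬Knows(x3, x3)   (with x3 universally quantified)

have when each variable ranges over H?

Ground terms of depth ≤ 1:
  Write N_k for the number of ground terms of depth ≤ k. A term of depth ≤ k is either a constant or a function symbol applied to arguments of depth ≤ k−1, so N_k = 1 + N_{k-1}^2.
  N_0 = 1
  N_1 = 1 + 1^2 = 2
So there are 2 ground terms available for substitution.
The clause has 1 distinct variable (x3), which appears in the body. In the free term algebra distinct substitutions yield syntactically distinct ground instances.
Number of ground instances = 2.

2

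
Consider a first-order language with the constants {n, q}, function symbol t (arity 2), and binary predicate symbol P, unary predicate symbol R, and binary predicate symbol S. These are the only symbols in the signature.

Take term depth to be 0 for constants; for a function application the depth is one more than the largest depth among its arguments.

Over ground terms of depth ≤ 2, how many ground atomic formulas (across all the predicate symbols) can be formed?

First count ground terms of depth ≤ 2.
Count level by level. With function symbols t/2, the terms of depth ≤ k are the 2 constants together with each function applied to depth-≤(k−1) tuples, so N_k = 2 + N_{k-1}^2.
N_0 = 2
N_1 = 2 + 2^2 = 6
N_2 = 2 + 6^2 = 38
So |H| = 38.
Ground atoms are formed by filling each argument slot of a predicate with a term from H, so an r-ary predicate gives |H|^r atoms:
  P: 38^2 = 1444;  R: 38;  S: 38^2 = 1444
Total ground atoms: 1444 + 38 + 1444 = 2926.

2926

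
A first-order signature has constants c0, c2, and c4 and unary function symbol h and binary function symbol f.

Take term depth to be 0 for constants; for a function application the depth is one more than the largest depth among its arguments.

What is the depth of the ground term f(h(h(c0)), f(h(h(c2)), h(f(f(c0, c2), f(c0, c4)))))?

depth(h(c0)) = 1 + depth(c0) = 1 + 0 = 1
depth(h(h(c0))) = 1 + depth(h(c0)) = 1 + 1 = 2
depth(h(c2)) = 1 + depth(c2) = 1 + 0 = 1
depth(h(h(c2))) = 1 + depth(h(c2)) = 1 + 1 = 2
depth(f(c0, c2)) = 1 + max(0, 0) = 1
depth(f(c0, c4)) = 1 + max(0, 0) = 1
depth(f(f(c0, c2), f(c0, c4))) = 1 + max(1, 1) = 2
depth(h(f(f(c0, c2), f(c0, c4)))) = 1 + depth(f(f(c0, c2), f(c0, c4))) = 1 + 2 = 3
depth(f(h(h(c2)), h(f(f(c0, c2), f(c0, c4))))) = 1 + max(2, 3) = 4
depth(f(h(h(c0)), f(h(h(c2)), h(f(f(c0, c2), f(c0, c4)))))) = 1 + max(2, 4) = 5

5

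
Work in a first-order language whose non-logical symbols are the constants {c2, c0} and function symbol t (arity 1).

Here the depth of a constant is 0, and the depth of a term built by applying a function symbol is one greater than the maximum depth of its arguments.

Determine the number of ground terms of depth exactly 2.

2

If N_k denotes the number of depth-≤k ground terms, the 2 constants give N_0 = 2, and each function symbol of arity r contributes N_{k-1}^r new terms at level k: N_k = 2 + N_{k-1}.
N_0 = 2
N_1 = 2 + 2 = 4
N_2 = 2 + 4 = 6
Terms of depth exactly 2: N_2 − N_1 = 6 − 4 = 2.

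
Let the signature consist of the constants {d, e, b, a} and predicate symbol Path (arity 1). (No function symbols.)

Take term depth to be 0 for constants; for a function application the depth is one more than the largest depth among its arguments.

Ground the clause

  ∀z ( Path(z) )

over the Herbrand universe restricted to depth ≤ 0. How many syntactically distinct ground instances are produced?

Ground terms of depth ≤ 0:
  With no function symbols every ground term is a constant, so there are exactly 4 ground terms at every depth bound.
  N_0 = 4
  Explicitly: d, e, b, a.
So there are 4 ground terms available for substitution.
The clause has 1 distinct variable (z), which appears in the body. In the free term algebra distinct substitutions yield syntactically distinct ground instances.
Number of ground instances = 4.

4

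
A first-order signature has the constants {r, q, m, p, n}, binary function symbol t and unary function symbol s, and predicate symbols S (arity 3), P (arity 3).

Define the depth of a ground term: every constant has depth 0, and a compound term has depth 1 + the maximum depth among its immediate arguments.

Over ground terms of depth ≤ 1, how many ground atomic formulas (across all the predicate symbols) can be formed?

First count ground terms of depth ≤ 1.
Let N_k count ground terms of depth at most k. Each non-constant term of depth ≤ k is some function symbol applied to depth-≤(k−1) arguments, giving N_k = 5 + N_{k-1}^2 + N_{k-1}.
N_0 = 5
N_1 = 5 + 5^2 + 5 = 35
So |H| = 35.
Ground atoms are formed by filling each argument slot of a predicate with a term from H, so an r-ary predicate gives |H|^r atoms:
  S: 35^3 = 42875;  P: 35^3 = 42875
Total ground atoms: 42875 + 42875 = 85750.

85750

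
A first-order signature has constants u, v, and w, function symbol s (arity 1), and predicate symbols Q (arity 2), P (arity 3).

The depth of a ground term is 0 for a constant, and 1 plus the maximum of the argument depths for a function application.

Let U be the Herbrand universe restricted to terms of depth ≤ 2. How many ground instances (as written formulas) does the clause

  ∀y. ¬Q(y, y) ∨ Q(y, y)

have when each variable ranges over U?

Ground terms of depth ≤ 2:
  Let N_k count ground terms of depth at most k. Each non-constant term of depth ≤ k is some function symbol applied to depth-≤(k−1) arguments, giving N_k = 3 + N_{k-1}.
  N_0 = 3
  N_1 = 3 + 3 = 6
  N_2 = 3 + 6 = 9
  Explicitly: u, v, w, s(u), s(v), s(w), s(s(u)), s(s(v)), s(s(w)).
So there are 9 ground terms available for substitution.
The body mentions the single quantified variable y; since ground terms form a free algebra, no two substitutions collapse to the same formula.
Number of ground instances = 9.

9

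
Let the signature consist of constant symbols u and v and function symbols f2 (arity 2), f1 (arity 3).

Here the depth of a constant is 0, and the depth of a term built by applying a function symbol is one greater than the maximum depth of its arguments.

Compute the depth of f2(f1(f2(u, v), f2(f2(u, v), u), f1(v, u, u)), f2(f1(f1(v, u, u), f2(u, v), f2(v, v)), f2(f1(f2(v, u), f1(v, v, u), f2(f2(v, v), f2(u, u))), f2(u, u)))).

depth(f2(u, v)) = 1 + max(0, 0) = 1
depth(f2(f2(u, v), u)) = 1 + max(1, 0) = 2
depth(f1(v, u, u)) = 1 + max(0, 0, 0) = 1
depth(f1(f2(u, v), f2(f2(u, v), u), f1(v, u, u))) = 1 + max(1, 2, 1) = 3
depth(f2(v, v)) = 1 + max(0, 0) = 1
depth(f1(f1(v, u, u), f2(u, v), f2(v, v))) = 1 + max(1, 1, 1) = 2
depth(f2(v, u)) = 1 + max(0, 0) = 1
depth(f1(v, v, u)) = 1 + max(0, 0, 0) = 1
depth(f2(u, u)) = 1 + max(0, 0) = 1
depth(f2(f2(v, v), f2(u, u))) = 1 + max(1, 1) = 2
depth(f1(f2(v, u), f1(v, v, u), f2(f2(v, v), f2(u, u)))) = 1 + max(1, 1, 2) = 3
depth(f2(f1(f2(v, u), f1(v, v, u), f2(f2(v, v), f2(u, u))), f2(u, u))) = 1 + max(3, 1) = 4
depth(f2(f1(f1(v, u, u), f2(u, v), f2(v, v)), f2(f1(f2(v, u), f1(v, v, u), f2(f2(v, v), f2(u, u))), f2(u, u)))) = 1 + max(2, 4) = 5
depth(f2(f1(f2(u, v), f2(f2(u, v), u), f1(v, u, u)), f2(f1(f1(v, u, u), f2(u, v), f2(v, v)), f2(f1(f2(v, u), f1(v, v, u), f2(f2(v, v), f2(u, u))), f2(u, u))))) = 1 + max(3, 5) = 6

6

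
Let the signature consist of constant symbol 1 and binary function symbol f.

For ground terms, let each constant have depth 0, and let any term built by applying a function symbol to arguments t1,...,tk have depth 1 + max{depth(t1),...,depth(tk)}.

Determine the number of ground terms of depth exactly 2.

3

Write N_k for the number of ground terms of depth ≤ k. A term of depth ≤ k is either a constant or a function symbol applied to arguments of depth ≤ k−1, so N_k = 1 + N_{k-1}^2.
N_0 = 1
N_1 = 1 + 1^2 = 2
N_2 = 1 + 2^2 = 5
Terms of depth exactly 2: N_2 − N_1 = 5 − 2 = 3.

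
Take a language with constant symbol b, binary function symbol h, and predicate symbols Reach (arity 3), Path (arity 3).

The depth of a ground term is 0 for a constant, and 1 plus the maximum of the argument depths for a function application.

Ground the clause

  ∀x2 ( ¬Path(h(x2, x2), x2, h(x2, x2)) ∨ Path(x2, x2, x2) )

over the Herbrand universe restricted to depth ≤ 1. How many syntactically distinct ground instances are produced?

2

Ground terms of depth ≤ 1:
  If N_k denotes the number of depth-≤k ground terms, the 1 constant gives N_0 = 1, and each function symbol of arity r contributes N_{k-1}^r new terms at level k: N_k = 1 + N_{k-1}^2.
  N_0 = 1
  N_1 = 1 + 1^2 = 2
  Explicitly: b, h(b, b).
So there are 2 ground terms available for substitution.
The variable x2 ranges independently over the available ground terms, and distinct assignments produce distinct instances.
Number of ground instances = 2.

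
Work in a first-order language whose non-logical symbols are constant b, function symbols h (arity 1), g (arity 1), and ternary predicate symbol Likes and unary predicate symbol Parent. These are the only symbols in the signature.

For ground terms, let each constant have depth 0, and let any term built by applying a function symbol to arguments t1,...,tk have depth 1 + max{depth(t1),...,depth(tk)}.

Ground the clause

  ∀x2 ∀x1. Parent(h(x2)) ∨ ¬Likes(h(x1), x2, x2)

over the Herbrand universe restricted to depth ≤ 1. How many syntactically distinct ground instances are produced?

9

Ground terms of depth ≤ 1:
  Let N_k = |{terms of depth ≤ k}|. Then N_0 = 1 and N_k = 1 + N_{k-1} + N_{k-1} for k ≥ 1 (one summand per function symbol, arity giving the exponent).
  N_0 = 1
  N_1 = 1 + 1 + 1 = 3
  Explicitly: b, h(b), g(b).
So there are 3 ground terms available for substitution.
Each of x2, x1 ranges independently over the available ground terms, and distinct assignments produce distinct instances.
Number of ground instances = 3^2 = 9.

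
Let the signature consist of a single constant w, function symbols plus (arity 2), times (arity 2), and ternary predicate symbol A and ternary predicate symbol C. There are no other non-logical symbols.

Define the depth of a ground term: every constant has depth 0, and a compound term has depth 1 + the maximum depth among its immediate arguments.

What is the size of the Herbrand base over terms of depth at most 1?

54

First count ground terms of depth ≤ 1.
If N_k denotes the number of depth-≤k ground terms, the 1 constant gives N_0 = 1, and each function symbol of arity r contributes N_{k-1}^r new terms at level k: N_k = 1 + N_{k-1}^2 + N_{k-1}^2.
N_0 = 1
N_1 = 1 + 1^2 + 1^2 = 3
Explicitly: w, plus(w, w), times(w, w).
So |H| = 3.
Each predicate of arity r yields |H|^r ground atoms (one per choice of an r-tuple from H):
  A: 3^3 = 27;  C: 3^3 = 27
Total ground atoms: 27 + 27 = 54.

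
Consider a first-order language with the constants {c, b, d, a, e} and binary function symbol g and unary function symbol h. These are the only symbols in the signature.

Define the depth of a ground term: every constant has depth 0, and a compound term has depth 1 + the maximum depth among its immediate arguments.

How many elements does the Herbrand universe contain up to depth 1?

35

Let N_k count ground terms of depth at most k. Each non-constant term of depth ≤ k is some function symbol applied to depth-≤(k−1) arguments, giving N_k = 5 + N_{k-1}^2 + N_{k-1}.
N_0 = 5
N_1 = 5 + 5^2 + 5 = 35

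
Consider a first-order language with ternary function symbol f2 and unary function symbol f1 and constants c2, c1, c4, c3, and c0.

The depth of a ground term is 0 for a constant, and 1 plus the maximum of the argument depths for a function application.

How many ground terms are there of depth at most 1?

Count level by level. With function symbols f2/3, f1/1, the terms of depth ≤ k are the 5 constants together with each function applied to depth-≤(k−1) tuples, so N_k = 5 + N_{k-1}^3 + N_{k-1}.
N_0 = 5
N_1 = 5 + 5^3 + 5 = 135

135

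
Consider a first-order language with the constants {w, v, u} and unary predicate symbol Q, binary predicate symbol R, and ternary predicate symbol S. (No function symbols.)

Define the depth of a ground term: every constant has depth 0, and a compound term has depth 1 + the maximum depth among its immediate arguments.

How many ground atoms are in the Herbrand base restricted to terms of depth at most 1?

39

First count ground terms of depth ≤ 1.
With no function symbols every ground term is a constant, so there are exactly 3 ground terms at every depth bound.
N_0 = 3
N_1 = 3
So |H| = 3.
For each predicate symbol, the number of ground atoms is |H| raised to its arity; summing:
  Q: 3;  R: 3^2 = 9;  S: 3^3 = 27
Total ground atoms: 3 + 9 + 27 = 39.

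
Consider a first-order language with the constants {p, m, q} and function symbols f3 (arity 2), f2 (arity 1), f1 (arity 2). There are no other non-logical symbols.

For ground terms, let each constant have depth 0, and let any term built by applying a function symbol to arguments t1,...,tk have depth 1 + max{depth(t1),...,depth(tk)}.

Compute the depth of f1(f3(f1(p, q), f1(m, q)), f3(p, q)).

depth(f1(p, q)) = 1 + max(0, 0) = 1
depth(f1(m, q)) = 1 + max(0, 0) = 1
depth(f3(f1(p, q), f1(m, q))) = 1 + max(1, 1) = 2
depth(f3(p, q)) = 1 + max(0, 0) = 1
depth(f1(f3(f1(p, q), f1(m, q)), f3(p, q))) = 1 + max(2, 1) = 3

3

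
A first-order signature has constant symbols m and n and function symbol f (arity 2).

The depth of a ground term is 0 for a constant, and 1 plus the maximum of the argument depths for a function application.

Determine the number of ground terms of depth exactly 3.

Let N_k count ground terms of depth at most k. Each non-constant term of depth ≤ k is some function symbol applied to depth-≤(k−1) arguments, giving N_k = 2 + N_{k-1}^2.
N_0 = 2
N_1 = 2 + 2^2 = 6
N_2 = 2 + 6^2 = 38
N_3 = 2 + 38^2 = 1446
Terms of depth exactly 3: N_3 − N_2 = 1446 − 38 = 1408.

1408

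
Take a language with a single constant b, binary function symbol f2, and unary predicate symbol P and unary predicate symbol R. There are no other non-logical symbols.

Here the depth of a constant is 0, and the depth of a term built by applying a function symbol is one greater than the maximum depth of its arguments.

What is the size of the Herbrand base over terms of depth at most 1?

First count ground terms of depth ≤ 1.
Let N_k = |{terms of depth ≤ k}|. Then N_0 = 1 and N_k = 1 + N_{k-1}^2 for k ≥ 1 (one summand per function symbol, arity giving the exponent).
N_0 = 1
N_1 = 1 + 1^2 = 2
So |H| = 2.
For each predicate symbol, the number of ground atoms is |H| raised to its arity; summing:
  P: 2;  R: 2
Total ground atoms: 2 + 2 = 4.

4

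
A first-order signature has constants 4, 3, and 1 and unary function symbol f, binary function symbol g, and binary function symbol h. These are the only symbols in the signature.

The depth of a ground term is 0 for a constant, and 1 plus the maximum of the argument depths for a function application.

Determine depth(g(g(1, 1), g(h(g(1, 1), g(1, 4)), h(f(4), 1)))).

4

depth(g(1, 1)) = 1 + max(0, 0) = 1
depth(g(1, 4)) = 1 + max(0, 0) = 1
depth(h(g(1, 1), g(1, 4))) = 1 + max(1, 1) = 2
depth(f(4)) = 1 + depth(4) = 1 + 0 = 1
depth(h(f(4), 1)) = 1 + max(1, 0) = 2
depth(g(h(g(1, 1), g(1, 4)), h(f(4), 1))) = 1 + max(2, 2) = 3
depth(g(g(1, 1), g(h(g(1, 1), g(1, 4)), h(f(4), 1)))) = 1 + max(1, 3) = 4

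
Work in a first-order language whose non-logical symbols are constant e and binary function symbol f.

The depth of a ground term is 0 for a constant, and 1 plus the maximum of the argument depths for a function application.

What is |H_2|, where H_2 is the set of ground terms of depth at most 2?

5

Let N_k = |{terms of depth ≤ k}|. Then N_0 = 1 and N_k = 1 + N_{k-1}^2 for k ≥ 1 (one summand per function symbol, arity giving the exponent).
N_0 = 1
N_1 = 1 + 1^2 = 2
N_2 = 1 + 2^2 = 5
Explicitly: e, f(e, e), f(e, f(e, e)), f(f(e, e), e), f(f(e, e), f(e, e)).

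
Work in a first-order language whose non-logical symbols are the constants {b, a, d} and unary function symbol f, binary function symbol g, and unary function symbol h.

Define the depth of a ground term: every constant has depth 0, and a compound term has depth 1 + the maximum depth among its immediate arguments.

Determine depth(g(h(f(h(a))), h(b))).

4

depth(h(a)) = 1 + depth(a) = 1 + 0 = 1
depth(f(h(a))) = 1 + depth(h(a)) = 1 + 1 = 2
depth(h(f(h(a)))) = 1 + depth(f(h(a))) = 1 + 2 = 3
depth(h(b)) = 1 + depth(b) = 1 + 0 = 1
depth(g(h(f(h(a))), h(b))) = 1 + max(3, 1) = 4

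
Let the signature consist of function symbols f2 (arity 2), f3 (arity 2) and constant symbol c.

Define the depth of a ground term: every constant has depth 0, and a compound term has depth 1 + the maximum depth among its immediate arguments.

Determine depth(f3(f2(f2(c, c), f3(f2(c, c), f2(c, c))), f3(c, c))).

depth(f2(c, c)) = 1 + max(0, 0) = 1
depth(f3(f2(c, c), f2(c, c))) = 1 + max(1, 1) = 2
depth(f2(f2(c, c), f3(f2(c, c), f2(c, c)))) = 1 + max(1, 2) = 3
depth(f3(c, c)) = 1 + max(0, 0) = 1
depth(f3(f2(f2(c, c), f3(f2(c, c), f2(c, c))), f3(c, c))) = 1 + max(3, 1) = 4

4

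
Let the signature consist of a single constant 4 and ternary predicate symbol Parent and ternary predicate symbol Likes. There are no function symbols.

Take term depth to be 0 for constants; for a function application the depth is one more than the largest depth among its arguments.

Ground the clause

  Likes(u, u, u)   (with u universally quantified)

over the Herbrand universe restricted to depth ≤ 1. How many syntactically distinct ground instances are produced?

Ground terms of depth ≤ 1:
  With no function symbols every ground term is a constant, so there is exactly 1 ground term at every depth bound.
  N_0 = 1
  N_1 = 1
So there is exactly 1 ground term available for substitution.
There is 1 variable to instantiate (u),  occurring in at least one literal, so different choices give different ground instances.
Number of ground instances = 1.

1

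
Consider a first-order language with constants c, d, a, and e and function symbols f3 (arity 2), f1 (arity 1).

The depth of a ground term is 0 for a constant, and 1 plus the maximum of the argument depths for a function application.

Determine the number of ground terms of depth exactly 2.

If N_k denotes the number of depth-≤k ground terms, the 4 constants give N_0 = 4, and each function symbol of arity r contributes N_{k-1}^r new terms at level k: N_k = 4 + N_{k-1}^2 + N_{k-1}.
N_0 = 4
N_1 = 4 + 4^2 + 4 = 24
N_2 = 4 + 24^2 + 24 = 604
Terms of depth exactly 2: N_2 − N_1 = 604 − 24 = 580.

580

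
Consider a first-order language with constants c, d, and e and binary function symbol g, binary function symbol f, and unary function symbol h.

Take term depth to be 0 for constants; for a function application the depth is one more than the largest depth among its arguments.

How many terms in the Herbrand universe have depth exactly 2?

Write N_k for the number of ground terms of depth ≤ k. A term of depth ≤ k is either a constant or a function symbol applied to arguments of depth ≤ k−1, so N_k = 3 + N_{k-1}^2 + N_{k-1}^2 + N_{k-1}.
N_0 = 3
N_1 = 3 + 3^2 + 3^2 + 3 = 24
N_2 = 3 + 24^2 + 24^2 + 24 = 1179
Terms of depth exactly 2: N_2 − N_1 = 1179 − 24 = 1155.

1155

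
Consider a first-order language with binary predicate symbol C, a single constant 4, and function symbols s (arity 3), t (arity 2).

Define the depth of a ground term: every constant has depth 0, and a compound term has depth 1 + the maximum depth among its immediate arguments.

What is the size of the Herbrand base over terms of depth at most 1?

First count ground terms of depth ≤ 1.
If N_k denotes the number of depth-≤k ground terms, the 1 constant gives N_0 = 1, and each function symbol of arity r contributes N_{k-1}^r new terms at level k: N_k = 1 + N_{k-1}^3 + N_{k-1}^2.
N_0 = 1
N_1 = 1 + 1^3 + 1^2 = 3
Explicitly: 4, s(4, 4, 4), t(4, 4).
So |H| = 3.
Each predicate of arity r yields |H|^r ground atoms (one per choice of an r-tuple from H):
  C: 3^2 = 9
Total ground atoms: 9.

9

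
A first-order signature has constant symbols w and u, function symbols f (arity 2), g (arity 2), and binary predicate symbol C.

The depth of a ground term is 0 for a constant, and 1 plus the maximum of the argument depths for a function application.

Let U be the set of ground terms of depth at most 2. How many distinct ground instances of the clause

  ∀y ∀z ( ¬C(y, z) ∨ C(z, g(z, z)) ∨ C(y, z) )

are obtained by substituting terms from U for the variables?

Ground terms of depth ≤ 2:
  Write N_k for the number of ground terms of depth ≤ k. A term of depth ≤ k is either a constant or a function symbol applied to arguments of depth ≤ k−1, so N_k = 2 + N_{k-1}^2 + N_{k-1}^2.
  N_0 = 2
  N_1 = 2 + 2^2 + 2^2 = 10
  N_2 = 2 + 10^2 + 10^2 = 202
So there are 202 ground terms available for substitution.
Each of y, z ranges independently over the available ground terms, and distinct assignments produce distinct instances.
Number of ground instances = 202^2 = 40804.

40804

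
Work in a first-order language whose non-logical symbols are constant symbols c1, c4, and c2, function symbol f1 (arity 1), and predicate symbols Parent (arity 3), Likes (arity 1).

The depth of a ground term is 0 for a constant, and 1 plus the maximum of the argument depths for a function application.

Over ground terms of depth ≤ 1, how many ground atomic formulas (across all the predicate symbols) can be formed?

First count ground terms of depth ≤ 1.
Count level by level. With function symbols f1/1, the terms of depth ≤ k are the 3 constants together with each function applied to depth-≤(k−1) tuples, so N_k = 3 + N_{k-1}.
N_0 = 3
N_1 = 3 + 3 = 6
So |H| = 6.
Each predicate of arity r yields |H|^r ground atoms (one per choice of an r-tuple from H):
  Parent: 6^3 = 216;  Likes: 6
Total ground atoms: 216 + 6 = 222.

222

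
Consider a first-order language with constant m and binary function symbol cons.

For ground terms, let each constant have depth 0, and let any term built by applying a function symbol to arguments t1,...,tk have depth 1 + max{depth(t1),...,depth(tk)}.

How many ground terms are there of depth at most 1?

2

Let N_k = |{terms of depth ≤ k}|. Then N_0 = 1 and N_k = 1 + N_{k-1}^2 for k ≥ 1 (one summand per function symbol, arity giving the exponent).
N_0 = 1
N_1 = 1 + 1^2 = 2
Explicitly: m, cons(m, m).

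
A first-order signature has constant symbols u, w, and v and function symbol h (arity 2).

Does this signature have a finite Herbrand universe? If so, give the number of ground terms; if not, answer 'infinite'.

infinite

The signature has at least one function symbol (h, arity 2) and at least one constant (u).
Iterating h gives infinitely many distinct ground terms: u, h(u, u), h(h(u, u), h(u, u)), ...
So the Herbrand universe is infinite.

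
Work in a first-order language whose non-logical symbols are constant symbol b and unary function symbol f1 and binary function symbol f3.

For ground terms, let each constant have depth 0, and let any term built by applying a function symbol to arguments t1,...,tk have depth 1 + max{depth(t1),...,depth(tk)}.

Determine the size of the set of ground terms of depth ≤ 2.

13

Let N_k = |{terms of depth ≤ k}|. Then N_0 = 1 and N_k = 1 + N_{k-1} + N_{k-1}^2 for k ≥ 1 (one summand per function symbol, arity giving the exponent).
N_0 = 1
N_1 = 1 + 1 + 1^2 = 3
N_2 = 1 + 3 + 3^2 = 13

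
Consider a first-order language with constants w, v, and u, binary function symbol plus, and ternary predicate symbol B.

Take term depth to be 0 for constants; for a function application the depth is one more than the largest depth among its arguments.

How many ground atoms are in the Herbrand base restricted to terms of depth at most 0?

27

First count ground terms of depth ≤ 0.
Count level by level. With function symbols plus/2, the terms of depth ≤ k are the 3 constants together with each function applied to depth-≤(k−1) tuples, so N_k = 3 + N_{k-1}^2.
N_0 = 3
Explicitly: w, v, u.
So |H| = 3.
Ground atoms are formed by filling each argument slot of a predicate with a term from H, so an r-ary predicate gives |H|^r atoms:
  B: 3^3 = 27
Total ground atoms: 27.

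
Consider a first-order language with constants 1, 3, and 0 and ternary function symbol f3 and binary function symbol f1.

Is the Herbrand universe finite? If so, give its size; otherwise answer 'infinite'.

The signature has at least one function symbol (f3, arity 3) and at least one constant (1).
Iterating f3 gives infinitely many distinct ground terms: 1, f3(1, 1, 1), f3(f3(1, 1, 1), f3(1, 1, 1), f3(1, 1, 1)), ...
So the Herbrand universe is infinite.

infinite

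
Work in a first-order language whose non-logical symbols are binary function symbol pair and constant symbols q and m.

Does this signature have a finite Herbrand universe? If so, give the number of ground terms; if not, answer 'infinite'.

infinite

The signature has at least one function symbol (pair, arity 2) and at least one constant (q).
Iterating pair gives infinitely many distinct ground terms: q, pair(q, q), pair(pair(q, q), pair(q, q)), ...
So the Herbrand universe is infinite.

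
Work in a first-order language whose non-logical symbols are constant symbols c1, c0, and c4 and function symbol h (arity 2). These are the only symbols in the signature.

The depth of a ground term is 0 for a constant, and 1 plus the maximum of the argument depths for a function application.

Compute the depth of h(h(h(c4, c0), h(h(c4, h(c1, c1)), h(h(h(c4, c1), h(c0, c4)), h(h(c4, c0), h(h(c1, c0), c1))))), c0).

depth(h(c4, c0)) = 1 + max(0, 0) = 1
depth(h(c1, c1)) = 1 + max(0, 0) = 1
depth(h(c4, h(c1, c1))) = 1 + max(0, 1) = 2
depth(h(c4, c1)) = 1 + max(0, 0) = 1
depth(h(c0, c4)) = 1 + max(0, 0) = 1
depth(h(h(c4, c1), h(c0, c4))) = 1 + max(1, 1) = 2
depth(h(c1, c0)) = 1 + max(0, 0) = 1
depth(h(h(c1, c0), c1)) = 1 + max(1, 0) = 2
depth(h(h(c4, c0), h(h(c1, c0), c1))) = 1 + max(1, 2) = 3
depth(h(h(h(c4, c1), h(c0, c4)), h(h(c4, c0), h(h(c1, c0), c1)))) = 1 + max(2, 3) = 4
depth(h(h(c4, h(c1, c1)), h(h(h(c4, c1), h(c0, c4)), h(h(c4, c0), h(h(c1, c0), c1))))) = 1 + max(2, 4) = 5
depth(h(h(c4, c0), h(h(c4, h(c1, c1)), h(h(h(c4, c1), h(c0, c4)), h(h(c4, c0), h(h(c1, c0), c1)))))) = 1 + max(1, 5) = 6
depth(h(h(h(c4, c0), h(h(c4, h(c1, c1)), h(h(h(c4, c1), h(c0, c4)), h(h(c4, c0), h(h(c1, c0), c1))))), c0)) = 1 + max(6, 0) = 7

7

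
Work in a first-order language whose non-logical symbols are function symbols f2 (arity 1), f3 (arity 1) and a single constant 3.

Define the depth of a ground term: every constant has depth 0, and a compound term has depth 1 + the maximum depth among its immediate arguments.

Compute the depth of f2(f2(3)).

2

depth(f2(3)) = 1 + depth(3) = 1 + 0 = 1
depth(f2(f2(3))) = 1 + depth(f2(3)) = 1 + 1 = 2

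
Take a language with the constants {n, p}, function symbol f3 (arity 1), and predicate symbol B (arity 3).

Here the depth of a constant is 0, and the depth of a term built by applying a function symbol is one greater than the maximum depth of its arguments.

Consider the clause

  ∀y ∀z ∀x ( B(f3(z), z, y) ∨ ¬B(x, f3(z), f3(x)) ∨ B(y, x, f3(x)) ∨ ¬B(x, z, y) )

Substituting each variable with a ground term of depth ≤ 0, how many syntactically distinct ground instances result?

8

Ground terms of depth ≤ 0:
  Let N_k count ground terms of depth at most k. Each non-constant term of depth ≤ k is some function symbol applied to depth-≤(k−1) arguments, giving N_k = 2 + N_{k-1}.
  N_0 = 2
  Explicitly: n, p.
So there are 2 ground terms available for substitution.
The clause has 3 distinct variables (y, z, x), each appearing in the body. In the free term algebra distinct substitutions yield syntactically distinct ground instances.
Number of ground instances = 2^3 = 8.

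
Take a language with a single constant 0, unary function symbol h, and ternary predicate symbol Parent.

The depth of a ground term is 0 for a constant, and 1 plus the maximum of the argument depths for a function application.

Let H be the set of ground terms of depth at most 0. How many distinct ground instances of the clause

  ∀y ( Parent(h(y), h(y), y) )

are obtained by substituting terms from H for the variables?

Ground terms of depth ≤ 0:
  If N_k denotes the number of depth-≤k ground terms, the 1 constant gives N_0 = 1, and each function symbol of arity r contributes N_{k-1}^r new terms at level k: N_k = 1 + N_{k-1}.
  N_0 = 1
  Explicitly: 0.
So there is exactly 1 ground term available for substitution.
The variable y ranges independently over the available ground terms, and distinct assignments produce distinct instances.
Number of ground instances = 1.

1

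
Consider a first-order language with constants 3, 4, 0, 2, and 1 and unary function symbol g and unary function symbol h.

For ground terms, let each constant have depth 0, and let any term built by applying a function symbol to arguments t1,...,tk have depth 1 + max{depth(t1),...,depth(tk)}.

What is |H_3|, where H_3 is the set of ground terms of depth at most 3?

Let N_k count ground terms of depth at most k. Each non-constant term of depth ≤ k is some function symbol applied to depth-≤(k−1) arguments, giving N_k = 5 + N_{k-1} + N_{k-1}.
N_0 = 5
N_1 = 5 + 5 + 5 = 15
N_2 = 5 + 15 + 15 = 35
N_3 = 5 + 35 + 35 = 75

75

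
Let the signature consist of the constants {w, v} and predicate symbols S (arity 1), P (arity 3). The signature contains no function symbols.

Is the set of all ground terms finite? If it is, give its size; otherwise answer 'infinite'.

There are no function symbols, so every ground term is one of the 2 constants.
The Herbrand universe is {w, v}, which is finite with 2 elements.

2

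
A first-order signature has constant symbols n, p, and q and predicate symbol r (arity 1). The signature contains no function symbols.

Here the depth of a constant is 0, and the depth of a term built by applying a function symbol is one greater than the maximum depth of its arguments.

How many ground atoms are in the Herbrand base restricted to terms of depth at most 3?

3

First count ground terms of depth ≤ 3.
With no function symbols every ground term is a constant, so there are exactly 3 ground terms at every depth bound.
N_0 = 3
N_1 = 3
N_2 = 3
N_3 = 3
So |H| = 3.
Ground atoms are formed by filling each argument slot of a predicate with a term from H, so an r-ary predicate gives |H|^r atoms:
  r: 3
Total ground atoms: 3.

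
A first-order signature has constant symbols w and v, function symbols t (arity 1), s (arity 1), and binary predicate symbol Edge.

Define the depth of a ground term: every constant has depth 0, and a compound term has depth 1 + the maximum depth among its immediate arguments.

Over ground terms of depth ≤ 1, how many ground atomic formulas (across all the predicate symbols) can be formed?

First count ground terms of depth ≤ 1.
Let N_k = |{terms of depth ≤ k}|. Then N_0 = 2 and N_k = 2 + N_{k-1} + N_{k-1} for k ≥ 1 (one summand per function symbol, arity giving the exponent).
N_0 = 2
N_1 = 2 + 2 + 2 = 6
So |H| = 6.
For each predicate symbol, the number of ground atoms is |H| raised to its arity; summing:
  Edge: 6^2 = 36
Total ground atoms: 36.

36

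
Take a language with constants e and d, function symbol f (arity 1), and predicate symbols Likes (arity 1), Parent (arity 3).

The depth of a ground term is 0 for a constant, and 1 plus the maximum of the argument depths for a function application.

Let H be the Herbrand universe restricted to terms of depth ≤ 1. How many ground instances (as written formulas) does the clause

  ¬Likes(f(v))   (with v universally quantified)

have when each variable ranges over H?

Ground terms of depth ≤ 1:
  Let N_k count ground terms of depth at most k. Each non-constant term of depth ≤ k is some function symbol applied to depth-≤(k−1) arguments, giving N_k = 2 + N_{k-1}.
  N_0 = 2
  N_1 = 2 + 2 = 4
  Explicitly: e, d, f(e), f(d).
So there are 4 ground terms available for substitution.
The clause has 1 distinct variable (v), which appears in the body. In the free term algebra distinct substitutions yield syntactically distinct ground instances.
Number of ground instances = 4.

4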